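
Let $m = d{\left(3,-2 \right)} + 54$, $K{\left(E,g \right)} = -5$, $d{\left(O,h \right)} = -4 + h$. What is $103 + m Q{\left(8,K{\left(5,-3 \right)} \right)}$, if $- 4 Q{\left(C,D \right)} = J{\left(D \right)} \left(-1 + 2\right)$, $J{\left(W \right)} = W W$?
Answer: $-197$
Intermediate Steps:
$J{\left(W \right)} = W^{2}$
$Q{\left(C,D \right)} = - \frac{D^{2}}{4}$ ($Q{\left(C,D \right)} = - \frac{D^{2} \left(-1 + 2\right)}{4} = - \frac{D^{2} \cdot 1}{4} = - \frac{D^{2}}{4}$)
$m = 48$ ($m = \left(-4 - 2\right) + 54 = -6 + 54 = 48$)
$103 + m Q{\left(8,K{\left(5,-3 \right)} \right)} = 103 + 48 \left(- \frac{\left(-5\right)^{2}}{4}\right) = 103 + 48 \left(\left(- \frac{1}{4}\right) 25\right) = 103 + 48 \left(- \frac{25}{4}\right) = 103 - 300 = -197$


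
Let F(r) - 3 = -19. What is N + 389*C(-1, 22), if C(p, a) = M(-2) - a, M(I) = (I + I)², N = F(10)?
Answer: -2350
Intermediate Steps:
F(r) = -16 (F(r) = 3 - 19 = -16)
N = -16
M(I) = 4*I² (M(I) = (2*I)² = 4*I²)
C(p, a) = 16 - a (C(p, a) = 4*(-2)² - a = 4*4 - a = 16 - a)
N + 389*C(-1, 22) = -16 + 389*(16 - 1*22) = -16 + 389*(16 - 22) = -16 + 389*(-6) = -16 - 2334 = -2350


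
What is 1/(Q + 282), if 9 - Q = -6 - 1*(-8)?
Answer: 1/289 ≈ 0.0034602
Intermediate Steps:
Q = 7 (Q = 9 - (-6 - 1*(-8)) = 9 - (-6 + 8) = 9 - 1*2 = 9 - 2 = 7)
1/(Q + 282) = 1/(7 + 282) = 1/289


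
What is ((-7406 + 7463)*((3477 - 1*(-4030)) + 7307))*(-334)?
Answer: -282028932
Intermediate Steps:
((-7406 + 7463)*((3477 - 1*(-4030)) + 7307))*(-334) = (57*((3477 + 4030) + 7307))*(-334) = (57*(7507 + 7307))*(-334) = (57*14814)*(-334) = 844398*(-334) = -282028932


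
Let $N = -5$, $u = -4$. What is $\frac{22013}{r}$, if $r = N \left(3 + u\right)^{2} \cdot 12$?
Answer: $- \frac{22013}{60} \approx -366.88$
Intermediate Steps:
$r = -60$ ($r = - 5 \left(3 - 4\right)^{2} \cdot 12 = - 5 \left(-1\right)^{2} \cdot 12 = \left(-5\right) 1 \cdot 12 = \left(-5\right) 12 = -60$)
$\frac{22013}{r} = \frac{22013}{-60} = 22013 \left(- \frac{1}{60}\right) = - \frac{22013}{60}$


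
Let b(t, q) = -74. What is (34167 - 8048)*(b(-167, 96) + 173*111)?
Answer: 499630351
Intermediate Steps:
(34167 - 8048)*(b(-167, 96) + 173*111) = (34167 - 8048)*(-74 + 173*111) = 26119*(-74 + 19203) = 26119*19129 = 499630351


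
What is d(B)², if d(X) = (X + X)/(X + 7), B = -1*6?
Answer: 144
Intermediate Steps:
B = -6
d(X) = 2*X/(7 + X) (d(X) = (2*X)/(7 + X) = 2*X/(7 + X))
d(B)² = (2*(-6)/(7 - 6))² = (2*(-6)/1)² = (2*(-6)*1)² = (-12)² = 144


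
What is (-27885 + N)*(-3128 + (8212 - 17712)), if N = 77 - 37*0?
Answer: 351159424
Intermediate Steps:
N = 77 (N = 77 + 0 = 77)
(-27885 + N)*(-3128 + (8212 - 17712)) = (-27885 + 77)*(-3128 + (8212 - 17712)) = -27808*(-3128 - 9500) = -27808*(-12628) = 351159424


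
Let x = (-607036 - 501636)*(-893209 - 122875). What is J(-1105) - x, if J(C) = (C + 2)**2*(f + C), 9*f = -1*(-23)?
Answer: -10150606118530/9 ≈ -1.1278e+12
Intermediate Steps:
f = 23/9 (f = (-1*(-23))/9 = (1/9)*23 = 23/9 ≈ 2.5556)
x = 1126503880448 (x = -1108672*(-1016084) = 1126503880448)
J(C) = (2 + C)**2*(23/9 + C) (J(C) = (C + 2)**2*(23/9 + C) = (2 + C)**2*(23/9 + C))
J(-1105) - x = (2 - 1105)**2*(23/9 - 1105) - 1*1126503880448 = (-1103)**2*(-9922/9) - 1126503880448 = 1216609*(-9922/9) - 1126503880448 = -12071194498/9 - 1126503880448 = -10150606118530/9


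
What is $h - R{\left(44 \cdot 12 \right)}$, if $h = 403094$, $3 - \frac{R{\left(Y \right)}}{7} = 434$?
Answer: $406111$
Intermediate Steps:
$R{\left(Y \right)} = -3017$ ($R{\left(Y \right)} = 21 - 3038 = -3017$)
$h - R{\left(44 \cdot 12 \right)} = 403094 - -3017 = 403094 + 3017 = 406111$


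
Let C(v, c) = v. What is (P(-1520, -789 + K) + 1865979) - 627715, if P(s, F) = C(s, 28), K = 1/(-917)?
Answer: 1236744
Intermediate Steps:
K = -1/917 ≈ -0.0010905
P(s, F) = s
(P(-1520, -789 + K) + 1865979) - 627715 = (-1520 + 1865979) - 627715 = 1864459 - 627715 = 1236744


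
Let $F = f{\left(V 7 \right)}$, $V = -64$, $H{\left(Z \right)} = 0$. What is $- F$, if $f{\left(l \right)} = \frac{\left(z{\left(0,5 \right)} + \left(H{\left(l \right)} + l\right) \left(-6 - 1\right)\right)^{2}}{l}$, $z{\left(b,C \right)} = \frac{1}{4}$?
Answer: $\frac{157377025}{7168} \approx 21956.0$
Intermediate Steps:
$z{\left(b,C \right)} = \frac{1}{4}$
$f{\left(l \right)} = \frac{\left(\frac{1}{4} - 7 l\right)^{2}}{l}$ ($f{\left(l \right)} = \frac{\left(\frac{1}{4} + \left(0 + l\right) \left(-6 - 1\right)\right)^{2}}{l} = \frac{\left(\frac{1}{4} + l \left(-7\right)\right)^{2}}{l} = \frac{\left(\frac{1}{4} - 7 l\right)^{2}}{l}$)
$F = - \frac{157377025}{7168}$ ($F = \frac{\left(-1 + 28 \left(\left(-64\right) 7\right)\right)^{2}}{16 \left(\left(-64\right) 7\right)} = \frac{\left(-1 + 28 \left(-448\right)\right)^{2}}{16 \left(-448\right)} = \frac{1}{16} \left(- \frac{1}{448}\right) \left(-1 - 12544\right)^{2} = \frac{1}{16} \left(- \frac{1}{448}\right) \left(-12545\right)^{2} = \frac{1}{16} \left(- \frac{1}{448}\right) 157377025 = - \frac{157377025}{7168} \approx -21956.0$)
$- F = \left(-1\right) \left(- \frac{157377025}{7168}\right) = \frac{157377025}{7168}$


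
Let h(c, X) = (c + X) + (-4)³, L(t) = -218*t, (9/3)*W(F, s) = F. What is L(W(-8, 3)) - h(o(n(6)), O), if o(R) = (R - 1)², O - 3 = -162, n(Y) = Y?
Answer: 2338/3 ≈ 779.33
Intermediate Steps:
W(F, s) = F/3
O = -159 (O = 3 - 162 = -159)
o(R) = (-1 + R)²
h(c, X) = -64 + X + c (h(c, X) = (X + c) - 64 = -64 + X + c)
L(W(-8, 3)) - h(o(n(6)), O) = -218*(-8)/3 - (-64 - 159 + (-1 + 6)²) = -218*(-8/3) - (-64 - 159 + 5²) = 1744/3 - (-64 - 159 + 25) = 1744/3 - 1*(-198) = 1744/3 + 198 = 2338/3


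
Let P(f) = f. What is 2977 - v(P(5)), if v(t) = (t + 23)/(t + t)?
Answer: 14871/5 ≈ 2974.2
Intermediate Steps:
v(t) = (23 + t)/(2*t) (v(t) = (23 + t)/((2*t)) = (23 + t)*(1/(2*t)) = (23 + t)/(2*t))
2977 - v(P(5)) = 2977 - (23 + 5)/(2*5) = 2977 - 28/(2*5) = 2977 - 1*14/5 = 2977 - 14/5 = 14871/5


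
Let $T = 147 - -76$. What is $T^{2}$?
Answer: $49729$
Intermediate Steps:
$T = 223$ ($T = 147 + 76 = 223$)
$T^{2} = 223^{2} = 49729$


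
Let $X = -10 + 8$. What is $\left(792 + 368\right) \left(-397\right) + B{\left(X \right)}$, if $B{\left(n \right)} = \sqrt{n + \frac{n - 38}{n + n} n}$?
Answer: $-460520 + i \sqrt{22} \approx -4.6052 \cdot 10^{5} + 4.6904 i$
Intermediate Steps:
$X = -2$
$B{\left(n \right)} = \sqrt{-19 + \frac{3 n}{2}}$ ($B{\left(n \right)} = \sqrt{n + \frac{-38 + n}{2 n} n} = \sqrt{n + \left(-19 + \frac{n}{2}\right)} = \sqrt{-19 + \frac{3 n}{2}}$)
$\left(792 + 368\right) \left(-397\right) + B{\left(X \right)} = \left(792 + 368\right) \left(-397\right) + \frac{\sqrt{-76 + 6 \left(-2\right)}}{2} = 1160 \left(-397\right) + \frac{\sqrt{-76 - 12}}{2} = -460520 + \frac{\sqrt{-88}}{2} = -460520 + \frac{2 i \sqrt{22}}{2} = -460520 + i \sqrt{22}$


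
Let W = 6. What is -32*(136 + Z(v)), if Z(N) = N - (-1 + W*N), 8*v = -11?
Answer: -4604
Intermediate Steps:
v = -11/8 (v = (⅛)*(-11) = -11/8 ≈ -1.3750)
Z(N) = 1 - 5*N (Z(N) = N - (-1 + 6*N) = N + (1 - 6*N) = 1 - 5*N)
-32*(136 + Z(v)) = -32*(136 + (1 - 5*(-11/8))) = -32*(136 + (1 + 55/8)) = -32*(136 + 63/8) = -32*1151/8 = -4604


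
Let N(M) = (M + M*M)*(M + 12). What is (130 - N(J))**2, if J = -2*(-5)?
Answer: 5244100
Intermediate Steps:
J = 10
N(M) = (12 + M)*(M + M**2) (N(M) = (M + M**2)*(12 + M) = (12 + M)*(M + M**2))
(130 - N(J))**2 = (130 - 10*(12 + 10**2 + 13*10))**2 = (130 - 10*(12 + 100 + 130))**2 = (130 - 10*242)**2 = (130 - 1*2420)**2 = (130 - 2420)**2 = (-2290)**2 = 5244100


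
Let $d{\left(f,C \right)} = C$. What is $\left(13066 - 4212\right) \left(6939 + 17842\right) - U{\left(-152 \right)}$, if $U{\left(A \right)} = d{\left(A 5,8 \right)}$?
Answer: $219410966$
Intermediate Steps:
$U{\left(A \right)} = 8$
$\left(13066 - 4212\right) \left(6939 + 17842\right) - U{\left(-152 \right)} = \left(13066 - 4212\right) \left(6939 + 17842\right) - 8 = 8854 \cdot 24781 - 8 = 219410974 - 8 = 219410966$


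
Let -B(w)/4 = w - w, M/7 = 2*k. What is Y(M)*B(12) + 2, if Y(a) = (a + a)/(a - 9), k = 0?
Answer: 2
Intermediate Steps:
M = 0 (M = 7*(2*0) = 7*0 = 0)
Y(a) = 2*a/(-9 + a) (Y(a) = (2*a)/(-9 + a) = 2*a/(-9 + a))
B(w) = 0 (B(w) = -4*(w - w) = -4*0 = 0)
Y(M)*B(12) + 2 = (2*0/(-9 + 0))*0 + 2 = (2*0/(-9))*0 + 2 = (2*0*(-⅑))*0 + 2 = 0*0 + 2 = 0 + 2 = 2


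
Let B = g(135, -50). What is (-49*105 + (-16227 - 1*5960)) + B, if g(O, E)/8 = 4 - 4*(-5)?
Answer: -27140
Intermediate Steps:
g(O, E) = 192 (g(O, E) = 8*(4 - 4*(-5)) = 8*(4 + 20) = 8*24 = 192)
B = 192
(-49*105 + (-16227 - 1*5960)) + B = (-49*105 + (-16227 - 1*5960)) + 192 = (-5145 + (-16227 - 5960)) + 192 = (-5145 - 22187) + 192 = -27332 + 192 = -27140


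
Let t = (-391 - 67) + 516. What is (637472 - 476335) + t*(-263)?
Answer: 145883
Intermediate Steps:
t = 58 (t = -458 + 516 = 58)
(637472 - 476335) + t*(-263) = (637472 - 476335) + 58*(-263) = 161137 - 15254 = 145883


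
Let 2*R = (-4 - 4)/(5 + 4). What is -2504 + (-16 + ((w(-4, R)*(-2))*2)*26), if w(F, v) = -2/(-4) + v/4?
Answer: -23044/9 ≈ -2560.4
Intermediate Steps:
R = -4/9 (R = ((-4 - 4)/(5 + 4))/2 = (-8/9)/2 = (-8*1/9)/2 = (1/2)*(-8/9) = -4/9 ≈ -0.44444)
w(F, v) = 1/2 + v/4 (w(F, v) = -2*(-1/4) + v*(1/4) = 1/2 + v/4)
-2504 + (-16 + ((w(-4, R)*(-2))*2)*26) = -2504 + (-16 + (((1/2 + (1/4)*(-4/9))*(-2))*2)*26) = -2504 + (-16 + (((1/2 - 1/9)*(-2))*2)*26) = -2504 + (-16 + (((7/18)*(-2))*2)*26) = -2504 + (-16 - 7/9*2*26) = -2504 + (-16 - 14/9*26) = -2504 + (-16 - 364/9) = -2504 - 508/9 = -23044/9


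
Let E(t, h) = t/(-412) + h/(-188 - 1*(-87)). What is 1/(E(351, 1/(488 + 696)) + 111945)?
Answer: 12317152/1378833087041 ≈ 8.9330e-6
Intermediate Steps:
E(t, h) = -h/101 - t/412 (E(t, h) = t*(-1/412) + h/(-188 + 87) = -t/412 + h/(-101) = -t/412 + h*(-1/101) = -t/412 - h/101 = -h/101 - t/412)
1/(E(351, 1/(488 + 696)) + 111945) = 1/((-1/(101*(488 + 696)) - 1/412*351) + 111945) = 1/((-1/101/1184 - 351/412) + 111945) = 1/((-1/101*1/1184 - 351/412) + 111945) = 1/((-1/119584 - 351/412) + 111945) = 1/(-10493599/12317152 + 111945) = 1/(1378833087041/12317152) = 12317152/1378833087041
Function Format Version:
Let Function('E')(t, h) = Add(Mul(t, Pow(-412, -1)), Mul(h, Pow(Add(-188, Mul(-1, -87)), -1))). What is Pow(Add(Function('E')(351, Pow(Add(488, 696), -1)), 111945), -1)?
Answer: Rational(12317152, 1378833087041) ≈ 8.9330e-6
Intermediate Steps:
Function('E')(t, h) = Add(Mul(Rational(-1, 101), h), Mul(Rational(-1, 412), t)) (Function('E')(t, h) = Add(Mul(t, Rational(-1, 412)), Mul(h, Pow(Add(-188, 87), -1))) = Add(Mul(Rational(-1, 412), t), Mul(h, Pow(-101, -1))) = Add(Mul(Rational(-1, 412), t), Mul(h, Rational(-1, 101))) = Add(Mul(Rational(-1, 412), t), Mul(Rational(-1, 101), h)) = Add(Mul(Rational(-1, 101), h), Mul(Rational(-1, 412), t)))
Pow(Add(Function('E')(351, Pow(Add(488, 696), -1)), 111945), -1) = Pow(Add(Add(Mul(Rational(-1, 101), Pow(Add(488, 696), -1)), Mul(Rational(-1, 412), 351)), 111945), -1) = Pow(Add(Add(Mul(Rational(-1, 101), Pow(1184, -1)), Rational(-351, 412)), 111945), -1) = Pow(Add(Add(Mul(Rational(-1, 101), Rational(1, 1184)), Rational(-351, 412)), 111945), -1) = Pow(Add(Add(Rational(-1, 119584), Rational(-351, 412)), 111945), -1) = Pow(Add(Rational(-10493599, 12317152), 111945), -1) = Pow(Rational(1378833087041, 12317152), -1) = Rational(12317152, 1378833087041)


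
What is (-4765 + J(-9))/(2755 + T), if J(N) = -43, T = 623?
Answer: -2404/1689 ≈ -1.4233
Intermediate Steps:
(-4765 + J(-9))/(2755 + T) = (-4765 - 43)/(2755 + 623) = -4808/3378 = -4808*1/3378 = -2404/1689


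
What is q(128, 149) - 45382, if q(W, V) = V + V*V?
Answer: -23032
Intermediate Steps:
q(W, V) = V + V**2
q(128, 149) - 45382 = 149*(1 + 149) - 45382 = 149*150 - 45382 = 22350 - 45382 = -23032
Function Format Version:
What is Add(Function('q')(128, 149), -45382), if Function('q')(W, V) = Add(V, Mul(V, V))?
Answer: -23032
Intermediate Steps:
Function('q')(W, V) = Add(V, Pow(V, 2))
Add(Function('q')(128, 149), -45382) = Add(Mul(149, Add(1, 149)), -45382) = Add(Mul(149, 150), -45382) = Add(22350, -45382) = -23032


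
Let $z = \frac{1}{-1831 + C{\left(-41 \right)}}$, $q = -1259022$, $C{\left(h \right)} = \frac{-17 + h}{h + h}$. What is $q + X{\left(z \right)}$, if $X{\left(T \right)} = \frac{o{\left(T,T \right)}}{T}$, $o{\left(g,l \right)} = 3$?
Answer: $- \frac{51845028}{41} \approx -1.2645 \cdot 10^{6}$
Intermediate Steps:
$C{\left(h \right)} = \frac{-17 + h}{2 h}$
$z = - \frac{41}{75042}$ ($z = \frac{1}{-1831 + \frac{-17 - 41}{2 \left(-41\right)}} = \frac{1}{-1831 + \frac{1}{2} \left(- \frac{1}{41}\right) \left(-58\right)} = \frac{1}{-1831 + \frac{29}{41}} = \frac{1}{- \frac{75042}{41}} = - \frac{41}{75042} \approx -0.00054636$)
$X{\left(T \right)} = \frac{3}{T}$
$q + X{\left(z \right)} = -1259022 + \frac{3}{- \frac{41}{75042}} = -1259022 + 3 \left(- \frac{75042}{41}\right) = -1259022 - \frac{225126}{41} = - \frac{51845028}{41}$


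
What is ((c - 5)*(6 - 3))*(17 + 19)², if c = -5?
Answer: -38880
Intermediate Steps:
((c - 5)*(6 - 3))*(17 + 19)² = ((-5 - 5)*(6 - 3))*(17 + 19)² = -10*3*36² = -30*1296 = -38880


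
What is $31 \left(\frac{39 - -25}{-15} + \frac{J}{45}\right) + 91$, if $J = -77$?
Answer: $- \frac{4244}{45} \approx -94.311$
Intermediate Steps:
$31 \left(\frac{39 - -25}{-15} + \frac{J}{45}\right) + 91 = 31 \left(\frac{39 - -25}{-15} - \frac{77}{45}\right) + 91 = 31 \left(\left(39 + 25\right) \left(- \frac{1}{15}\right) - \frac{77}{45}\right) + 91 = 31 \left(64 \left(- \frac{1}{15}\right) - \frac{77}{45}\right) + 91 = 31 \left(- \frac{64}{15} - \frac{77}{45}\right) + 91 = 31 \left(- \frac{269}{45}\right) + 91 = - \frac{8339}{45} + 91 = - \frac{4244}{45}$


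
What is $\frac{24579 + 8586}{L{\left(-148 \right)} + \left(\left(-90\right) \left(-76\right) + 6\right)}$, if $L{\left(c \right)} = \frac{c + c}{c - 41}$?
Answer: $\frac{1253637}{258838} \approx 4.8433$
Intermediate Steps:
$L{\left(c \right)} = \frac{2 c}{-41 + c}$
$\frac{24579 + 8586}{L{\left(-148 \right)} + \left(\left(-90\right) \left(-76\right) + 6\right)} = \frac{24579 + 8586}{2 \left(-148\right) \frac{1}{-41 - 148} + \left(\left(-90\right) \left(-76\right) + 6\right)} = \frac{33165}{2 \left(-148\right) \frac{1}{-189} + \left(6840 + 6\right)} = \frac{33165}{2 \left(-148\right) \left(- \frac{1}{189}\right) + 6846} = \frac{33165}{\frac{296}{189} + 6846} = \frac{33165}{\frac{1294190}{189}} = 33165 \cdot \frac{189}{1294190} = \frac{1253637}{258838}$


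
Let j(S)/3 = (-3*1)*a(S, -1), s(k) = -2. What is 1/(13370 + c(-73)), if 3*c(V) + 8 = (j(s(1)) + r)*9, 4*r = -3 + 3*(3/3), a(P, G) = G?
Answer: 3/40183 ≈ 7.4658e-5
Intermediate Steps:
r = 0 (r = (-3 + 3*(3/3))/4 = (-3 + 3*(3*(1/3)))/4 = (-3 + 3*1)/4 = (-3 + 3)/4 = (1/4)*0 = 0)
j(S) = 9 (j(S) = 3*(-3*1*(-1)) = 3*(-3*(-1)) = 3*3 = 9)
c(V) = 73/3 (c(V) = -8/3 + ((9 + 0)*9)/3 = -8/3 + (9*9)/3 = -8/3 + (1/3)*81 = -8/3 + 27 = 73/3)
1/(13370 + c(-73)) = 1/(13370 + 73/3) = 1/(40183/3) = 3/40183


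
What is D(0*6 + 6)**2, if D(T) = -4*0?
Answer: 0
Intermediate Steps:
D(T) = 0
D(0*6 + 6)**2 = 0**2 = 0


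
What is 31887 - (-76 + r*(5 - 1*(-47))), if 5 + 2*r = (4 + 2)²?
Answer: 31157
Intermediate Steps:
r = 31/2 (r = -5/2 + (4 + 2)²/2 = -5/2 + (½)*6² = -5/2 + (½)*36 = -5/2 + 18 = 31/2 ≈ 15.500)
31887 - (-76 + r*(5 - 1*(-47))) = 31887 - (-76 + 31*(5 - 1*(-47))/2) = 31887 - (-76 + 31*(5 + 47)/2) = 31887 - (-76 + (31/2)*52) = 31887 - (-76 + 806) = 31887 - 1*730 = 31887 - 730 = 31157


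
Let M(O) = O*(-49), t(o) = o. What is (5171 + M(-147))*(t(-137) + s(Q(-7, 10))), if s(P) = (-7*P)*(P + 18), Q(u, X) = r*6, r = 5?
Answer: -126425158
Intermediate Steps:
Q(u, X) = 30 (Q(u, X) = 5*6 = 30)
M(O) = -49*O
s(P) = -7*P*(18 + P) (s(P) = (-7*P)*(18 + P) = -7*P*(18 + P))
(5171 + M(-147))*(t(-137) + s(Q(-7, 10))) = (5171 - 49*(-147))*(-137 - 7*30*(18 + 30)) = (5171 + 7203)*(-137 - 7*30*48) = 12374*(-137 - 10080) = 12374*(-10217) = -126425158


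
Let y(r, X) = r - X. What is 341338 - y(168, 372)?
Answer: 341542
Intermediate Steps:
341338 - y(168, 372) = 341338 - (168 - 1*372) = 341338 - (168 - 372) = 341338 - 1*(-204) = 341338 + 204 = 341542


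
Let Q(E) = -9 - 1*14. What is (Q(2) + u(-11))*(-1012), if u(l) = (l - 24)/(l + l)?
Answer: 21666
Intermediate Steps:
u(l) = (-24 + l)/(2*l) (u(l) = (-24 + l)/((2*l)) = (-24 + l)*(1/(2*l)) = (-24 + l)/(2*l))
Q(E) = -23 (Q(E) = -9 - 14 = -23)
(Q(2) + u(-11))*(-1012) = (-23 + (½)*(-24 - 11)/(-11))*(-1012) = (-23 + (½)*(-1/11)*(-35))*(-1012) = (-23 + 35/22)*(-1012) = -471/22*(-1012) = 21666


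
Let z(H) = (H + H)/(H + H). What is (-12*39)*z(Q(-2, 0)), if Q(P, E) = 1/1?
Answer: -468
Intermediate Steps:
Q(P, E) = 1 (Q(P, E) = 1*1 = 1)
z(H) = 1 (z(H) = (2*H)/((2*H)) = (2*H)*(1/(2*H)) = 1)
(-12*39)*z(Q(-2, 0)) = -12*39*1 = -468*1 = -468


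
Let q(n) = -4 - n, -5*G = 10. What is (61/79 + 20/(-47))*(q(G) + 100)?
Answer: 126126/3713 ≈ 33.969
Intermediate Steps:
G = -2 (G = -⅕*10 = -2)
(61/79 + 20/(-47))*(q(G) + 100) = (61/79 + 20/(-47))*((-4 - 1*(-2)) + 100) = (61*(1/79) + 20*(-1/47))*((-4 + 2) + 100) = (61/79 - 20/47)*(-2 + 100) = (1287/3713)*98 = 126126/3713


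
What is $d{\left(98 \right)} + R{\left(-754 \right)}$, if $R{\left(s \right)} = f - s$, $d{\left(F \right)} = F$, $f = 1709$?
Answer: $2561$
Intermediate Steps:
$R{\left(s \right)} = 1709 - s$
$d{\left(98 \right)} + R{\left(-754 \right)} = 98 + \left(1709 - -754\right) = 98 + \left(1709 + 754\right) = 98 + 2463 = 2561$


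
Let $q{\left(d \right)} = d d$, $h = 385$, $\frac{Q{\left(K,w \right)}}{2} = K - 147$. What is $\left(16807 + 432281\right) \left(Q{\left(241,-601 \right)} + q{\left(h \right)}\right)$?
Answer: $66650497344$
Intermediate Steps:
$Q{\left(K,w \right)} = -294 + 2 K$ ($Q{\left(K,w \right)} = 2 \left(K - 147\right) = 2 \left(-147 + K\right) = -294 + 2 K$)
$q{\left(d \right)} = d^{2}$
$\left(16807 + 432281\right) \left(Q{\left(241,-601 \right)} + q{\left(h \right)}\right) = \left(16807 + 432281\right) \left(\left(-294 + 2 \cdot 241\right) + 385^{2}\right) = 449088 \left(\left(-294 + 482\right) + 148225\right) = 449088 \left(188 + 148225\right) = 449088 \cdot 148413 = 66650497344$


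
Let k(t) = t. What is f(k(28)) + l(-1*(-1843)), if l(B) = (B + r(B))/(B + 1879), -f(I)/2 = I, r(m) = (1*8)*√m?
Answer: -206589/3722 + 4*√1843/1861 ≈ -55.413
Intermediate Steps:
r(m) = 8*√m
f(I) = -2*I
l(B) = (B + 8*√B)/(1879 + B) (l(B) = (B + 8*√B)/(B + 1879) = (B + 8*√B)/(1879 + B))
f(k(28)) + l(-1*(-1843)) = -2*28 + (-1*(-1843) + 8*√(-1*(-1843)))/(1879 - 1*(-1843)) = -56 + (1843 + 8*√1843)/(1879 + 1843) = -56 + (1843 + 8*√1843)/3722 = -56 + (1843/3722 + 4*√1843/1861) = -206589/3722 + 4*√1843/1861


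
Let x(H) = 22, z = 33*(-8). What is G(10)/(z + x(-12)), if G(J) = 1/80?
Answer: -1/19360 ≈ -5.1653e-5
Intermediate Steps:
z = -264
G(J) = 1/80
G(10)/(z + x(-12)) = (1/80)/(-264 + 22) = (1/80)/(-242) = -1/242*1/80 = -1/19360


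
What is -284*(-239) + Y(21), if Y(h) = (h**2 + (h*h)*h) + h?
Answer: 77599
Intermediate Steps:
Y(h) = h + h**2 + h**3 (Y(h) = (h**2 + h**2*h) + h = (h**2 + h**3) + h = h + h**2 + h**3)
-284*(-239) + Y(21) = -284*(-239) + 21*(1 + 21 + 21**2) = 67876 + 21*(1 + 21 + 441) = 67876 + 21*463 = 67876 + 9723 = 77599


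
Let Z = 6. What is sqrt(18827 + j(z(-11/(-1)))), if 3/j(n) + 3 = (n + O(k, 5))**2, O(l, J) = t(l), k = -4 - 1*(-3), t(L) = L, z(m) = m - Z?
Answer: sqrt(3181802)/13 ≈ 137.21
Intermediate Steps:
z(m) = -6 + m (z(m) = m - 1*6 = m - 6 = -6 + m)
k = -1 (k = -4 + 3 = -1)
O(l, J) = l
j(n) = 3/(-3 + (-1 + n)**2) (j(n) = 3/(-3 + (n - 1)**2) = 3/(-3 + (-1 + n)**2))
sqrt(18827 + j(z(-11/(-1)))) = sqrt(18827 + 3/(-3 + (-1 + (-6 - 11/(-1)))**2)) = sqrt(18827 + 3/(-3 + (-1 + (-6 - 11*(-1)))**2)) = sqrt(18827 + 3/(-3 + (-1 + (-6 + 11))**2)) = sqrt(18827 + 3/(-3 + (-1 + 5)**2)) = sqrt(18827 + 3/(-3 + 4**2)) = sqrt(18827 + 3/(-3 + 16)) = sqrt(18827 + 3/13) = sqrt(244754/13) = sqrt(3181802)/13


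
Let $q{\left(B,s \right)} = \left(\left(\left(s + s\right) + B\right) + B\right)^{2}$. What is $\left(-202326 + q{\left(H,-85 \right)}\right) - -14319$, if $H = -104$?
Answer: $-45123$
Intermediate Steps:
$q{\left(B,s \right)} = \left(2 B + 2 s\right)^{2}$ ($q{\left(B,s \right)} = \left(\left(2 s + B\right) + B\right)^{2} = \left(\left(B + 2 s\right) + B\right)^{2} = \left(2 B + 2 s\right)^{2}$)
$\left(-202326 + q{\left(H,-85 \right)}\right) - -14319 = \left(-202326 + 4 \left(-104 - 85\right)^{2}\right) - -14319 = \left(-202326 + 4 \left(-189\right)^{2}\right) + 14319 = \left(-202326 + 4 \cdot 35721\right) + 14319 = \left(-202326 + 142884\right) + 14319 = -59442 + 14319 = -45123$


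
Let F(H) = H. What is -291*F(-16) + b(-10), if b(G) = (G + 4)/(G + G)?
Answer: 46563/10 ≈ 4656.3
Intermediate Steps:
b(G) = (4 + G)/(2*G) (b(G) = (4 + G)/((2*G)) = (4 + G)*(1/(2*G)) = (4 + G)/(2*G))
-291*F(-16) + b(-10) = -291*(-16) + (½)*(4 - 10)/(-10) = 4656 + (½)*(-⅒)*(-6) = 4656 + 3/10 = 46563/10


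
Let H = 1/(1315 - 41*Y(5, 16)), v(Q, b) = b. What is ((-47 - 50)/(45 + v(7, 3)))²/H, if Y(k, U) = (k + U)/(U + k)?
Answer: 5993533/1152 ≈ 5202.7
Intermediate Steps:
Y(k, U) = 1 (Y(k, U) = (U + k)/(U + k) = 1)
H = 1/1274 (H = 1/(1315 - 41*1) = 1/(1315 - 41) = 1/1274 ≈ 0.00078493)
((-47 - 50)/(45 + v(7, 3)))²/H = ((-47 - 50)/(45 + 3))²/(1/1274) = (-97/48)²*1274 = (9409/2304)*1274 = 5993533/1152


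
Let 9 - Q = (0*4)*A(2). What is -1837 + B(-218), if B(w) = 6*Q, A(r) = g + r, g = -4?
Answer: -1783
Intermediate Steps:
A(r) = -4 + r
Q = 9 (Q = 9 - 0*4*(-4 + 2) = 9 - 0*(-2) = 9 - 1*0 = 9 + 0 = 9)
B(w) = 54 (B(w) = 6*9 = 54)
-1837 + B(-218) = -1837 + 54 = -1783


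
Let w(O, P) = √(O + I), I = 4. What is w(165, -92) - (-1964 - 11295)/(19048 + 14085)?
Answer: 443988/33133 ≈ 13.400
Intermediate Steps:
w(O, P) = √(4 + O) (w(O, P) = √(O + 4) = √(4 + O))
w(165, -92) - (-1964 - 11295)/(19048 + 14085) = √(4 + 165) - (-1964 - 11295)/(19048 + 14085) = √169 - (-13259)/33133 = 13 - (-13259)/33133 = 13 - 1*(-13259/33133) = 13 + 13259/33133 = 443988/33133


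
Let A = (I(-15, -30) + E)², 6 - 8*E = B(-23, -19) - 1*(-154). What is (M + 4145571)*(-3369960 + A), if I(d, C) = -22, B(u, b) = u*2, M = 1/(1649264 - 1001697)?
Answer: -72348269945110127281/5180536 ≈ -1.3965e+13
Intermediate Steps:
M = 1/647567 ≈ 1.5442e-6
B(u, b) = 2*u
E = -51/4 (E = ¾ - (2*(-23) - 1*(-154))/8 = ¾ - (-46 + 154)/8 = ¾ - ⅛*108 = ¾ - 27/2 = -51/4 ≈ -12.750)
A = 19321/16 (A = (-22 - 51/4)² = (-139/4)² = 19321/16 ≈ 1207.6)
(M + 4145571)*(-3369960 + A) = (1/647567 + 4145571)*(-3369960 + 19321/16) = (2684534975758/647567)*(-53900039/16) = -72348269945110127281/5180536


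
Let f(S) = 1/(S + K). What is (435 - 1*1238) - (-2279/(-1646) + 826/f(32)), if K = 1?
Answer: -46190685/1646 ≈ -28062.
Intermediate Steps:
f(S) = 1/(1 + S) (f(S) = 1/(S + 1) = 1/(1 + S))
(435 - 1*1238) - (-2279/(-1646) + 826/f(32)) = (435 - 1*1238) - (-2279/(-1646) + 826/(1/(1 + 32))) = (435 - 1238) - (-2279*(-1/1646) + 826/(1/33)) = -803 - (2279/1646 + 826/(1/33)) = -803 - (2279/1646 + 826*33) = -803 - (2279/1646 + 27258) = -803 - 1*44868947/1646 = -803 - 44868947/1646 = -46190685/1646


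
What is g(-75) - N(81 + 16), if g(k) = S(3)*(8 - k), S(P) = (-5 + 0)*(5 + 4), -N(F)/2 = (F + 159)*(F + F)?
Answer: 95593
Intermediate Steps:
N(F) = -4*F*(159 + F) (N(F) = -2*(F + 159)*(F + F) = -2*(159 + F)*2*F = -4*F*(159 + F))
S(P) = -45 (S(P) = -5*9 = -45)
g(k) = -360 + 45*k (g(k) = -45*(8 - k) = -360 + 45*k)
g(-75) - N(81 + 16) = (-360 + 45*(-75)) - (-4)*(81 + 16)*(159 + (81 + 16)) = (-360 - 3375) - (-4)*97*(159 + 97) = -3735 - (-4)*97*256 = -3735 - 1*(-99328) = -3735 + 99328 = 95593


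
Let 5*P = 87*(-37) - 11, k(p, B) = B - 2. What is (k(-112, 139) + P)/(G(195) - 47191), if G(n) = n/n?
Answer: 509/47190 ≈ 0.010786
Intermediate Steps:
k(p, B) = -2 + B
G(n) = 1
P = -646 (P = (87*(-37) - 11)/5 = (-3219 - 11)/5 = (⅕)*(-3230) = -646)
(k(-112, 139) + P)/(G(195) - 47191) = ((-2 + 139) - 646)/(1 - 47191) = (137 - 646)/(-47190) = -509*(-1/47190) = 509/47190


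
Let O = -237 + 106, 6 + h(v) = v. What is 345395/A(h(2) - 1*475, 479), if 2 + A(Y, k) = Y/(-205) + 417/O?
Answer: -9275582725/76446 ≈ -1.2134e+5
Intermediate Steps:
h(v) = -6 + v
O = -131
A(Y, k) = -679/131 - Y/205 (A(Y, k) = -2 + (Y/(-205) + 417/(-131)) = -2 + (Y*(-1/205) + 417*(-1/131)) = -2 + (-Y/205 - 417/131) = -2 + (-417/131 - Y/205) = -679/131 - Y/205)
345395/A(h(2) - 1*475, 479) = 345395/(-679/131 - ((-6 + 2) - 1*475)/205) = 345395/(-679/131 - (-4 - 475)/205) = 345395/(-679/131 - 1/205*(-479)) = 345395/(-679/131 + 479/205) = 345395/(-76446/26855) = 345395*(-26855/76446) = -9275582725/76446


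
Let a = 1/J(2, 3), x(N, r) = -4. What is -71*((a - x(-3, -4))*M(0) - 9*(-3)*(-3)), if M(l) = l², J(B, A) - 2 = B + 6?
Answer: 5751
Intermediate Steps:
J(B, A) = 8 + B (J(B, A) = 2 + (B + 6) = 2 + (6 + B) = 8 + B)
a = ⅒ (a = 1/(8 + 2) = 1/10 = ⅒ ≈ 0.10000)
-71*((a - x(-3, -4))*M(0) - 9*(-3)*(-3)) = -71*((⅒ - 1*(-4))*0² - 9*(-3)*(-3)) = -71*((⅒ + 4)*0 + 27*(-3)) = -71*((41/10)*0 - 81) = -71*(0 - 81) = -71*(-81) = 5751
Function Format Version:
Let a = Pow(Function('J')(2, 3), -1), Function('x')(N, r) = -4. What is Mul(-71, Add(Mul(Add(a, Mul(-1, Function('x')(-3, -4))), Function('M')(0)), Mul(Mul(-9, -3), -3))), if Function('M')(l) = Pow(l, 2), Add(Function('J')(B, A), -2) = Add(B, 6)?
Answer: 5751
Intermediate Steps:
Function('J')(B, A) = Add(8, B) (Function('J')(B, A) = Add(2, Add(B, 6)) = Add(2, Add(6, B)) = Add(8, B))
a = Rational(1, 10) (a = Pow(Add(8, 2), -1) = Pow(10, -1) = Rational(1, 10) ≈ 0.10000)
Mul(-71, Add(Mul(Add(a, Mul(-1, Function('x')(-3, -4))), Function('M')(0)), Mul(Mul(-9, -3), -3))) = Mul(-71, Add(Mul(Add(Rational(1, 10), Mul(-1, -4)), Pow(0, 2)), Mul(Mul(-9, -3), -3))) = Mul(-71, Add(Mul(Add(Rational(1, 10), 4), 0), Mul(27, -3))) = Mul(-71, Add(Mul(Rational(41, 10), 0), -81)) = Mul(-71, Add(0, -81)) = Mul(-71, -81) = 5751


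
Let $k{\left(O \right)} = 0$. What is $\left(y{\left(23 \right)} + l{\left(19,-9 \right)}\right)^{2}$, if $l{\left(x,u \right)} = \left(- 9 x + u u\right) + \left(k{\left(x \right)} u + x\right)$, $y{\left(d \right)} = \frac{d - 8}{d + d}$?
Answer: $\frac{10569001}{2116} \approx 4994.8$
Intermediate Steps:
$y{\left(d \right)} = \frac{-8 + d}{2 d}$
$l{\left(x,u \right)} = u^{2} - 8 x$ ($l{\left(x,u \right)} = \left(- 9 x + u u\right) + \left(0 u + x\right) = \left(- 9 x + u^{2}\right) + \left(0 + x\right) = \left(u^{2} - 9 x\right) + x = u^{2} - 8 x$)
$\left(y{\left(23 \right)} + l{\left(19,-9 \right)}\right)^{2} = \left(\frac{-8 + 23}{2 \cdot 23} + \left(\left(-9\right)^{2} - 152\right)\right)^{2} = \left(\frac{1}{2} \cdot \frac{1}{23} \cdot 15 + \left(81 - 152\right)\right)^{2} = \left(\frac{15}{46} - 71\right)^{2} = \left(- \frac{3251}{46}\right)^{2} = \frac{10569001}{2116}$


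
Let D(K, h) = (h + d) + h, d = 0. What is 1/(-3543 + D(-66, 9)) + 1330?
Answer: 4688249/3525 ≈ 1330.0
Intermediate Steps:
D(K, h) = 2*h (D(K, h) = (h + 0) + h = h + h = 2*h)
1/(-3543 + D(-66, 9)) + 1330 = 1/(-3543 + 2*9) + 1330 = 1/(-3543 + 18) + 1330 = 1/(-3525) + 1330 = -1/3525 + 1330 = 4688249/3525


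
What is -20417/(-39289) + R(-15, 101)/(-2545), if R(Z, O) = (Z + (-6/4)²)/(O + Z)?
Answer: 17876678899/34396733720 ≈ 0.51972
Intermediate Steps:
R(Z, O) = (9/4 + Z)/(O + Z) (R(Z, O) = (Z + (-6*¼)²)/(O + Z) = (Z + (-3/2)²)/(O + Z) = (Z + 9/4)/(O + Z) = (9/4 + Z)/(O + Z))
-20417/(-39289) + R(-15, 101)/(-2545) = -20417/(-39289) + ((9/4 - 15)/(101 - 15))/(-2545) = -20417*(-1/39289) + (-51/4/86)*(-1/2545) = 20417/39289 + ((1/86)*(-51/4))*(-1/2545) = 20417/39289 - 51/344*(-1/2545) = 20417/39289 + 51/875480 = 17876678899/34396733720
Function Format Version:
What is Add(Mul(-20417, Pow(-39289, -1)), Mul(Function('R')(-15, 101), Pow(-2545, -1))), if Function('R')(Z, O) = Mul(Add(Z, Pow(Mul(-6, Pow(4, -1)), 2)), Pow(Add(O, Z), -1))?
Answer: Rational(17876678899, 34396733720) ≈ 0.51972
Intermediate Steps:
Function('R')(Z, O) = Mul(Pow(Add(O, Z), -1), Add(Rational(9, 4), Z)) (Function('R')(Z, O) = Mul(Add(Z, Pow(Mul(-6, Rational(1, 4)), 2)), Pow(Add(O, Z), -1)) = Mul(Add(Z, Pow(Rational(-3, 2), 2)), Pow(Add(O, Z), -1)) = Mul(Add(Z, Rational(9, 4)), Pow(Add(O, Z), -1)) = Mul(Add(Rational(9, 4), Z), Pow(Add(O, Z), -1)) = Mul(Pow(Add(O, Z), -1), Add(Rational(9, 4), Z)))
Add(Mul(-20417, Pow(-39289, -1)), Mul(Function('R')(-15, 101), Pow(-2545, -1))) = Add(Mul(-20417, Pow(-39289, -1)), Mul(Mul(Pow(Add(101, -15), -1), Add(Rational(9, 4), -15)), Pow(-2545, -1))) = Add(Mul(-20417, Rational(-1, 39289)), Mul(Mul(Pow(86, -1), Rational(-51, 4)), Rational(-1, 2545))) = Add(Rational(20417, 39289), Mul(Mul(Rational(1, 86), Rational(-51, 4)), Rational(-1, 2545))) = Add(Rational(20417, 39289), Mul(Rational(-51, 344), Rational(-1, 2545))) = Add(Rational(20417, 39289), Rational(51, 875480)) = Rational(17876678899, 34396733720)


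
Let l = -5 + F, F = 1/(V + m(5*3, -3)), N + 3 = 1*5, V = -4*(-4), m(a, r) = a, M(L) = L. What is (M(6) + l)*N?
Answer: 64/31 ≈ 2.0645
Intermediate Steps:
V = 16
N = 2 (N = -3 + 1*5 = -3 + 5 = 2)
F = 1/31 (F = 1/(16 + 5*3) = 1/(16 + 15) = 1/31 ≈ 0.032258)
l = -154/31 (l = -5 + 1/31 = -154/31 ≈ -4.9677)
(M(6) + l)*N = (6 - 154/31)*2 = (32/31)*2 = 64/31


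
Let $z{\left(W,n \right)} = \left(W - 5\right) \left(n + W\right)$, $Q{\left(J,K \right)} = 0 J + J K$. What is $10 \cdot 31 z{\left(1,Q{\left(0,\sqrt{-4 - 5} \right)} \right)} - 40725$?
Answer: $-41965$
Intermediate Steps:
$Q{\left(J,K \right)} = J K$ ($Q{\left(J,K \right)} = 0 + J K = J K$)
$z{\left(W,n \right)} = \left(-5 + W\right) \left(W + n\right)$
$10 \cdot 31 z{\left(1,Q{\left(0,\sqrt{-4 - 5} \right)} \right)} - 40725 = 10 \cdot 31 \left(1^{2} - 5 - 5 \cdot 0 \sqrt{-4 - 5} + 1 \cdot 0 \sqrt{-4 - 5}\right) - 40725 = 310 \left(1 - 5 - 5 \cdot 0 \sqrt{-9} + 1 \cdot 0 \sqrt{-9}\right) - 40725 = 310 \left(1 - 5 - 5 \cdot 0 \cdot 3 i + 1 \cdot 0 \cdot 3 i\right) - 40725 = 310 \left(1 - 5 - 0 + 1 \cdot 0\right) - 40725 = 310 \left(1 - 5 + 0 + 0\right) - 40725 = 310 \left(-4\right) - 40725 = -1240 - 40725 = -41965$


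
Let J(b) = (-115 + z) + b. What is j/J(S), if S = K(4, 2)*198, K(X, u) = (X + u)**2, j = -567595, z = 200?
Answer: -567595/7213 ≈ -78.691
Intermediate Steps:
S = 7128 (S = (4 + 2)**2*198 = 6**2*198 = 36*198 = 7128)
J(b) = 85 + b (J(b) = (-115 + 200) + b = 85 + b)
j/J(S) = -567595/(85 + 7128) = -567595/7213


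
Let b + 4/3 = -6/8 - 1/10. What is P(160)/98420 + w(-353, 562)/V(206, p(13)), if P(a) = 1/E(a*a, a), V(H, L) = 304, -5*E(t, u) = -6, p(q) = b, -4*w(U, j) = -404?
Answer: 78479/236208 ≈ 0.33225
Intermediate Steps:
w(U, j) = 101 (w(U, j) = -1/4*(-404) = 101)
b = -131/60 (b = -4/3 + (-6/8 - 1/10) = -4/3 + (-6*1/8 - 1*1/10) = -4/3 + (-3/4 - 1/10) = -4/3 - 17/20 = -131/60 ≈ -2.1833)
p(q) = -131/60
E(t, u) = 6/5 (E(t, u) = -1/5*(-6) = 6/5)
P(a) = 5/6 (P(a) = 1/(6/5) = 5/6)
P(160)/98420 + w(-353, 562)/V(206, p(13)) = (5/6)/98420 + 101/304 = (5/6)*(1/98420) + 101*(1/304) = 1/118104 + 101/304 = 78479/236208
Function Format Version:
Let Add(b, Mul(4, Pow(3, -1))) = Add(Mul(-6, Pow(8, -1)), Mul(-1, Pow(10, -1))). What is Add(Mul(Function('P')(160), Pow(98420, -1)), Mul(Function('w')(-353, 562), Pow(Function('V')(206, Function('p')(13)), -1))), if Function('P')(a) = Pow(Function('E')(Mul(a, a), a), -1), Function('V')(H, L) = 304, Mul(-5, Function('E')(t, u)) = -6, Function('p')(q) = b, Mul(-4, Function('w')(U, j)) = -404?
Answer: Rational(78479, 236208) ≈ 0.33225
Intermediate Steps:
Function('w')(U, j) = 101 (Function('w')(U, j) = Mul(Rational(-1, 4), -404) = 101)
b = Rational(-131, 60) (b = Add(Rational(-4, 3), Add(Mul(-6, Pow(8, -1)), Mul(-1, Pow(10, -1)))) = Add(Rational(-4, 3), Add(Mul(-6, Rational(1, 8)), Mul(-1, Rational(1, 10)))) = Add(Rational(-4, 3), Add(Rational(-3, 4), Rational(-1, 10))) = Add(Rational(-4, 3), Rational(-17, 20)) = Rational(-131, 60) ≈ -2.1833)
Function('p')(q) = Rational(-131, 60)
Function('E')(t, u) = Rational(6, 5) (Function('E')(t, u) = Mul(Rational(-1, 5), -6) = Rational(6, 5))
Function('P')(a) = Rational(5, 6) (Function('P')(a) = Pow(Rational(6, 5), -1) = Rational(5, 6))
Add(Mul(Function('P')(160), Pow(98420, -1)), Mul(Function('w')(-353, 562), Pow(Function('V')(206, Function('p')(13)), -1))) = Add(Mul(Rational(5, 6), Pow(98420, -1)), Mul(101, Pow(304, -1))) = Add(Mul(Rational(5, 6), Rational(1, 98420)), Mul(101, Rational(1, 304))) = Add(Rational(1, 118104), Rational(101, 304)) = Rational(78479, 236208)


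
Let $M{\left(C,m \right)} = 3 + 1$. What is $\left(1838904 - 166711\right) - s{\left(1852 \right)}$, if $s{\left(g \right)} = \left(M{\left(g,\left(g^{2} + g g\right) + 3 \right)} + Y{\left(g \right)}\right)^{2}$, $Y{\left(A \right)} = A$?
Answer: $-1772543$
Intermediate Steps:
$M{\left(C,m \right)} = 4$
$s{\left(g \right)} = \left(4 + g\right)^{2}$
$\left(1838904 - 166711\right) - s{\left(1852 \right)} = \left(1838904 - 166711\right) - \left(4 + 1852\right)^{2} = 1672193 - 1856^{2} = 1672193 - 3444736 = -1772543$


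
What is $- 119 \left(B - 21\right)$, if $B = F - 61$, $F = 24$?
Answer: $6902$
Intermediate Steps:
$B = -37$ ($B = 24 - 61 = -37$)
$- 119 \left(B - 21\right) = - 119 \left(-37 - 21\right) = \left(-119\right) \left(-58\right) = 6902$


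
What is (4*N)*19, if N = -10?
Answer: -760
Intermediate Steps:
(4*N)*19 = (4*(-10))*19 = -40*19 = -760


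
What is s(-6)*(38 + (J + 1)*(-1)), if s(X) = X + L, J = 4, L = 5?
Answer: -33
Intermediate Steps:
s(X) = 5 + X (s(X) = X + 5 = 5 + X)
s(-6)*(38 + (J + 1)*(-1)) = (5 - 6)*(38 + (4 + 1)*(-1)) = -(38 + 5*(-1)) = -(38 - 5) = -1*33 = -33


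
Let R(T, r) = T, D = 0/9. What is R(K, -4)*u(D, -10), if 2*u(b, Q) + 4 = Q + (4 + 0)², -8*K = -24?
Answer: 3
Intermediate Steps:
K = 3 (K = -⅛*(-24) = 3)
D = 0 (D = 0*(⅑) = 0)
u(b, Q) = 6 + Q/2 (u(b, Q) = -2 + (Q + (4 + 0)²)/2 = -2 + (Q + 4²)/2 = -2 + (Q + 16)/2 = -2 + (16 + Q)/2 = -2 + (8 + Q/2) = 6 + Q/2)
R(K, -4)*u(D, -10) = 3*(6 + (½)*(-10)) = 3*(6 - 5) = 3*1 = 3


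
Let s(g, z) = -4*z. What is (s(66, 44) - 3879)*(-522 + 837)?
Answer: -1277325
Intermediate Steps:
(s(66, 44) - 3879)*(-522 + 837) = (-4*44 - 3879)*(-522 + 837) = (-176 - 3879)*315 = -4055*315 = -1277325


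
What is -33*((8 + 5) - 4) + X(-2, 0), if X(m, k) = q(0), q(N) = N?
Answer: -297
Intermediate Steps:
X(m, k) = 0
-33*((8 + 5) - 4) + X(-2, 0) = -33*((8 + 5) - 4) + 0 = -33*(13 - 4) + 0 = -33*9 + 0 = -297 + 0 = -297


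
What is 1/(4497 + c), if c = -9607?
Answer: -1/5110 ≈ -0.00019569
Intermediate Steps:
1/(4497 + c) = 1/(4497 - 9607) = 1/(-5110) = -1/5110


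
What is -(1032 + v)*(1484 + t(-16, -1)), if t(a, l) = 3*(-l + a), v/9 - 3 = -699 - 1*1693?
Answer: 29454891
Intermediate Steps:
v = -21501 (v = 27 + 9*(-699 - 1*1693) = 27 + 9*(-699 - 1693) = 27 + 9*(-2392) = 27 - 21528 = -21501)
t(a, l) = -3*l + 3*a (t(a, l) = 3*(a - l) = -3*l + 3*a)
-(1032 + v)*(1484 + t(-16, -1)) = -(1032 - 21501)*(1484 + (-3*(-1) + 3*(-16))) = -(-20469)*(1484 + (3 - 48)) = -(-20469)*(1484 - 45) = -(-20469)*1439 = -1*(-29454891) = 29454891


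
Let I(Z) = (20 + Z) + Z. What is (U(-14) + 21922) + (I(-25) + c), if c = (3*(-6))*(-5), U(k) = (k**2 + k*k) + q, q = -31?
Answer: 22343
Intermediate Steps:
U(k) = -31 + 2*k**2 (U(k) = (k**2 + k*k) - 31 = (k**2 + k**2) - 31 = 2*k**2 - 31 = -31 + 2*k**2)
c = 90 (c = -18*(-5) = 90)
I(Z) = 20 + 2*Z
(U(-14) + 21922) + (I(-25) + c) = ((-31 + 2*(-14)**2) + 21922) + ((20 + 2*(-25)) + 90) = ((-31 + 2*196) + 21922) + ((20 - 50) + 90) = ((-31 + 392) + 21922) + (-30 + 90) = (361 + 21922) + 60 = 22283 + 60 = 22343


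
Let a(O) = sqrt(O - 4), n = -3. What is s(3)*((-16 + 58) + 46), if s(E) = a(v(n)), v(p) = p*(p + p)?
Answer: 88*sqrt(14) ≈ 329.27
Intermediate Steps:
v(p) = 2*p**2 (v(p) = p*(2*p) = 2*p**2)
a(O) = sqrt(-4 + O)
s(E) = sqrt(14) (s(E) = sqrt(-4 + 2*(-3)**2) = sqrt(-4 + 2*9) = sqrt(-4 + 18) = sqrt(14))
s(3)*((-16 + 58) + 46) = sqrt(14)*((-16 + 58) + 46) = sqrt(14)*(42 + 46) = sqrt(14)*88 = 88*sqrt(14)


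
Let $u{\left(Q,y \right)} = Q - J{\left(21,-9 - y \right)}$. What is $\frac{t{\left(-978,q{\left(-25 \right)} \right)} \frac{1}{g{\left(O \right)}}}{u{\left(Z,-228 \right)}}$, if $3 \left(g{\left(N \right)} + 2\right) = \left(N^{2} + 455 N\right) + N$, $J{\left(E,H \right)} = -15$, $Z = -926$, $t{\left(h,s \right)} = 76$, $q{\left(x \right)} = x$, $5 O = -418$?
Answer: $\frac{2850}{354591263} \approx 8.0374 \cdot 10^{-6}$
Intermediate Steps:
$O = - \frac{418}{5}$ ($O = \frac{1}{5} \left(-418\right) = - \frac{418}{5} \approx -83.6$)
$u{\left(Q,y \right)} = 15 + Q$ ($u{\left(Q,y \right)} = Q - -15 = Q + 15 = 15 + Q$)
$g{\left(N \right)} = -2 + 152 N + \frac{N^{2}}{3}$ ($g{\left(N \right)} = -2 + \frac{\left(N^{2} + 455 N\right) + N}{3} = -2 + \frac{N^{2} + 456 N}{3} = -2 + \left(152 N + \frac{N^{2}}{3}\right) = -2 + 152 N + \frac{N^{2}}{3}$)
$\frac{t{\left(-978,q{\left(-25 \right)} \right)} \frac{1}{g{\left(O \right)}}}{u{\left(Z,-228 \right)}} = \frac{76 \frac{1}{-2 + 152 \left(- \frac{418}{5}\right) + \frac{\left(- \frac{418}{5}\right)^{2}}{3}}}{15 - 926} = \frac{76 \frac{1}{-2 - \frac{63536}{5} + \frac{1}{3} \cdot \frac{174724}{25}}}{-911} = \frac{76}{-2 - \frac{63536}{5} + \frac{174724}{75}} \left(- \frac{1}{911}\right) = \frac{76}{- \frac{778466}{75}} \left(- \frac{1}{911}\right) = 76 \left(- \frac{75}{778466}\right) \left(- \frac{1}{911}\right) = \left(- \frac{2850}{389233}\right) \left(- \frac{1}{911}\right) = \frac{2850}{354591263}$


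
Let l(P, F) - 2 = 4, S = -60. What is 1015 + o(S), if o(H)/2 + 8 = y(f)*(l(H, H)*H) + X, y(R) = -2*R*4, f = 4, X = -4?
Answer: 24031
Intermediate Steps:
l(P, F) = 6 (l(P, F) = 2 + 4 = 6)
y(R) = -8*R
o(H) = -24 - 384*H (o(H) = -16 + 2*((-8*4)*(6*H) - 4) = -16 + 2*(-192*H - 4) = -16 + 2*(-4 - 192*H) = -16 + (-8 - 384*H) = -24 - 384*H)
1015 + o(S) = 1015 + (-24 - 384*(-60)) = 1015 + (-24 + 23040) = 1015 + 23016 = 24031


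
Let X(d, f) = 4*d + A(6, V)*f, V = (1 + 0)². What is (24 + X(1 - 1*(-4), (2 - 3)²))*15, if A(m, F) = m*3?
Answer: 930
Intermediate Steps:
V = 1 (V = 1² = 1)
A(m, F) = 3*m
X(d, f) = 4*d + 18*f (X(d, f) = 4*d + (3*6)*f = 4*d + 18*f)
(24 + X(1 - 1*(-4), (2 - 3)²))*15 = (24 + (4*(1 - 1*(-4)) + 18*(2 - 3)²))*15 = (24 + (4*(1 + 4) + 18*(-1)²))*15 = (24 + (4*5 + 18*1))*15 = (24 + (20 + 18))*15 = (24 + 38)*15 = 62*15 = 930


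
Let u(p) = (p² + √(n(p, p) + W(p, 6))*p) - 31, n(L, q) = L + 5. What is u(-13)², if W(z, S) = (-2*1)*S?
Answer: 15664 - 7176*I*√5 ≈ 15664.0 - 16046.0*I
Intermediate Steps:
W(z, S) = -2*S
n(L, q) = 5 + L
u(p) = -31 + p² + p*√(-7 + p) (u(p) = (p² + √((5 + p) - 2*6)*p) - 31 = (p² + √((5 + p) - 12)*p) - 31 = (p² + √(-7 + p)*p) - 31 = (p² + p*√(-7 + p)) - 31 = -31 + p² + p*√(-7 + p))
u(-13)² = (-31 + (-13)² - 13*√(-7 - 13))² = (-31 + 169 - 26*I*√5)² = (138 - 26*I*√5)²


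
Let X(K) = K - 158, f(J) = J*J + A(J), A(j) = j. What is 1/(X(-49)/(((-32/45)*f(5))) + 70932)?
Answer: 64/4540269 ≈ 1.4096e-5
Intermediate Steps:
f(J) = J + J² (f(J) = J*J + J = J² + J = J + J²)
X(K) = -158 + K
1/(X(-49)/(((-32/45)*f(5))) + 70932) = 1/((-158 - 49)/(((-32/45)*(5*(1 + 5)))) + 70932) = 1/(-207/((-32*1/45)*(5*6)) + 70932) = 1/(-207/((-32/45*30)) + 70932) = 1/(-207/(-64/3) + 70932) = 1/(-207*(-3/64) + 70932) = 1/(621/64 + 70932) = 1/(4540269/64) = 64/4540269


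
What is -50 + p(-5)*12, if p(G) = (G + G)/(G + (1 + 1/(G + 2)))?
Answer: -290/13 ≈ -22.308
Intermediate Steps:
p(G) = 2*G/(1 + G + 1/(2 + G)) (p(G) = (2*G)/(G + (1 + 1/(2 + G))) = (2*G)/(1 + G + 1/(2 + G)) = 2*G/(1 + G + 1/(2 + G)))
-50 + p(-5)*12 = -50 + (2*(-5)*(2 - 5)/(3 + (-5)² + 3*(-5)))*12 = -50 + (2*(-5)*(-3)/(3 + 25 - 15))*12 = -50 + (2*(-5)*(-3)/13)*12 = -50 + (2*(-5)*(1/13)*(-3))*12 = -50 + (30/13)*12 = -50 + 360/13 = -290/13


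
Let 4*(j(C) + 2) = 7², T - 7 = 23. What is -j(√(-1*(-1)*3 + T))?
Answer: -41/4 ≈ -10.250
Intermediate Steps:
T = 30 (T = 7 + 23 = 30)
j(C) = 41/4 (j(C) = -2 + (¼)*7² = -2 + (¼)*49 = -2 + 49/4 = 41/4)
-j(√(-1*(-1)*3 + T)) = -1*41/4 = -41/4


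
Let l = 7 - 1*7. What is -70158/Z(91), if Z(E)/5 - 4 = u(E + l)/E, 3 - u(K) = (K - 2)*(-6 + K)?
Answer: 3192189/17995 ≈ 177.39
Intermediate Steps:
l = 0 (l = 7 - 7 = 0)
u(K) = 3 - (-6 + K)*(-2 + K) (u(K) = 3 - (K - 2)*(-6 + K) = 3 - (-2 + K)*(-6 + K) = 3 - (-6 + K)*(-2 + K))
Z(E) = 20 + 5*(-9 - E**2 + 8*E)/E (Z(E) = 20 + 5*((-9 - (E + 0)**2 + 8*(E + 0))/E) = 20 + 5*((-9 - E**2 + 8*E)/E) = 20 + 5*(-9 - E**2 + 8*E)/E)
-70158/Z(91) = -70158/(60 - 45/91 - 5*91) = -70158/(60 - 45*1/91 - 455) = -70158/(60 - 45/91 - 455) = -70158/(-35990/91) = -70158*(-91/35990) = 3192189/17995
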